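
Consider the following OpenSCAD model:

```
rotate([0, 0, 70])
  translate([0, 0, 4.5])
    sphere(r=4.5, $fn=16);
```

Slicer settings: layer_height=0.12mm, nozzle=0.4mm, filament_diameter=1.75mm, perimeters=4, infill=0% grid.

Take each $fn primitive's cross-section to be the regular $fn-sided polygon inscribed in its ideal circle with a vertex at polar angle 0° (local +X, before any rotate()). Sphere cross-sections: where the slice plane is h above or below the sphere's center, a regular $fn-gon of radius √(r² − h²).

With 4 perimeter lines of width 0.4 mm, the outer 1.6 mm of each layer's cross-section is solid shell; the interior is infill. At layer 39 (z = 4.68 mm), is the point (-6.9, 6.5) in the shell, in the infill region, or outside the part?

At z = 4.68 mm: the r=4.5 sphere slices to a regular 16-gon of circumradius 4.496 (√(r²−h²) with h=0.18 from center); (whole slice rotated 70° about Z — lengths, areas and connectivity unchanged). Overall, the cross-section is a single solid region. Undo the 70° rotation: the query point maps to (3.748, 8.707) in the un-rotated model frame. The nearest boundary edge runs (3.18, 3.18)→(1.72, 4.15); distance from the point to it = 4.98 mm. The point is not inside any of the regions above, so it lies outside the cross-section (4.98 mm from the nearest boundary).

outside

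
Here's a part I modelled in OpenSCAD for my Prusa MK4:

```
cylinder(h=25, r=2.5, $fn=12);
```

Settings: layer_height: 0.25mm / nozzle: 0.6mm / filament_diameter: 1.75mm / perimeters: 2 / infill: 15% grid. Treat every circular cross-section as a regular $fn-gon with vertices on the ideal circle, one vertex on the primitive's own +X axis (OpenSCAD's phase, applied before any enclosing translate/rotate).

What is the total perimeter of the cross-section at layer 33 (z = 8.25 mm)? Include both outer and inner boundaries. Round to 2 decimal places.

At z = 8.25 mm: the r=2.5 cylinder contributes a regular 12-gon of circumradius 2.5 (perimeter = 2·12·2.500·sin(180°/12) = 15.53 mm). Overall, the cross-section is a single solid region. Total boundary length (outer) = 15.53 mm.

15.53 mm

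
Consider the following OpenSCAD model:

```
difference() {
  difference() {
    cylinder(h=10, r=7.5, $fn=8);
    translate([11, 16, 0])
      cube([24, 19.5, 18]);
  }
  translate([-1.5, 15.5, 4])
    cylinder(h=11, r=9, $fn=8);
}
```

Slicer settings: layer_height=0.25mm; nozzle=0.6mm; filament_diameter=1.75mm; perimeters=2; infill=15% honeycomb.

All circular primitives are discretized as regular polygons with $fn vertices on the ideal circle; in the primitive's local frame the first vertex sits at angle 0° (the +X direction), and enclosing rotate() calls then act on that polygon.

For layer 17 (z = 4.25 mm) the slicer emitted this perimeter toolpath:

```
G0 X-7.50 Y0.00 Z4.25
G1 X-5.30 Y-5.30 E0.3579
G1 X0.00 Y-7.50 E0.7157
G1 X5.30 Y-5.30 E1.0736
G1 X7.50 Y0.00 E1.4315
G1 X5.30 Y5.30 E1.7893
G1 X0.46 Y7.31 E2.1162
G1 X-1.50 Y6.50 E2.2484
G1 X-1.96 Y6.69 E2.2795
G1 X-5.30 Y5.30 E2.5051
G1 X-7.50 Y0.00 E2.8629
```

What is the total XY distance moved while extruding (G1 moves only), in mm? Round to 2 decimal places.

45.91 mm

Sum the Euclidean lengths of each G1 segment: total = 45.91 mm.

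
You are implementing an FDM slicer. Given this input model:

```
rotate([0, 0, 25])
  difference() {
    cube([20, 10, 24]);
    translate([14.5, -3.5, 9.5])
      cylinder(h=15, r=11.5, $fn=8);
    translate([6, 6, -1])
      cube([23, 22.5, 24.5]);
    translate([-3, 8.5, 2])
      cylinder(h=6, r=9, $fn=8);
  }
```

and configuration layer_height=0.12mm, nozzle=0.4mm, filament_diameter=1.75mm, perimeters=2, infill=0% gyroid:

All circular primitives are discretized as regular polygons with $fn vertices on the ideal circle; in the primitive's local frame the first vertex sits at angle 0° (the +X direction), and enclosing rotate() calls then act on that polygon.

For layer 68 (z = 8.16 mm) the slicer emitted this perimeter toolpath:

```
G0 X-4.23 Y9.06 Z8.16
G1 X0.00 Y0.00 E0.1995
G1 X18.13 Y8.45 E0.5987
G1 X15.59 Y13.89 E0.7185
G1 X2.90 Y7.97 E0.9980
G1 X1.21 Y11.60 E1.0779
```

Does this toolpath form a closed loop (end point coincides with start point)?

no

Start point (G0): (-4.23, 9.06). End point (last G1): the path does not return to the start — open.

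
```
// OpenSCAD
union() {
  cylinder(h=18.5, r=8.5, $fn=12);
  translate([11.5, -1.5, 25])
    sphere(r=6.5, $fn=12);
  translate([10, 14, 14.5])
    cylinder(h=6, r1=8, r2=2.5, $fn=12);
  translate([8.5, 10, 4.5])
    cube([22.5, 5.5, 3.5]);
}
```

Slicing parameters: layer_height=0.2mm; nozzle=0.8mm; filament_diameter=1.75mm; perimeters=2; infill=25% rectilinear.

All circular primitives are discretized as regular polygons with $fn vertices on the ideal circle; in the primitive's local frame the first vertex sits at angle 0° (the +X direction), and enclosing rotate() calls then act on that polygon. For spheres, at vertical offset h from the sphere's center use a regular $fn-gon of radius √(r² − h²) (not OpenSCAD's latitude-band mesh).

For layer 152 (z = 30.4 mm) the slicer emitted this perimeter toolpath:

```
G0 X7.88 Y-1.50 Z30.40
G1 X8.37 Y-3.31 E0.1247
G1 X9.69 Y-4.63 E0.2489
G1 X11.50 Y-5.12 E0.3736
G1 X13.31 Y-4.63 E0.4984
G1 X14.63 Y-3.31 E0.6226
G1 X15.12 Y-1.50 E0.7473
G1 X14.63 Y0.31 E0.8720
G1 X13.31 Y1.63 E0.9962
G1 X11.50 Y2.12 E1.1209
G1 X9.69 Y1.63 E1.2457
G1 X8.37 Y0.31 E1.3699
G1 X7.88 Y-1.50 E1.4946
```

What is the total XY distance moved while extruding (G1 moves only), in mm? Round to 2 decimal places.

22.47 mm

Sum the Euclidean lengths of each G1 segment: total = 22.47 mm.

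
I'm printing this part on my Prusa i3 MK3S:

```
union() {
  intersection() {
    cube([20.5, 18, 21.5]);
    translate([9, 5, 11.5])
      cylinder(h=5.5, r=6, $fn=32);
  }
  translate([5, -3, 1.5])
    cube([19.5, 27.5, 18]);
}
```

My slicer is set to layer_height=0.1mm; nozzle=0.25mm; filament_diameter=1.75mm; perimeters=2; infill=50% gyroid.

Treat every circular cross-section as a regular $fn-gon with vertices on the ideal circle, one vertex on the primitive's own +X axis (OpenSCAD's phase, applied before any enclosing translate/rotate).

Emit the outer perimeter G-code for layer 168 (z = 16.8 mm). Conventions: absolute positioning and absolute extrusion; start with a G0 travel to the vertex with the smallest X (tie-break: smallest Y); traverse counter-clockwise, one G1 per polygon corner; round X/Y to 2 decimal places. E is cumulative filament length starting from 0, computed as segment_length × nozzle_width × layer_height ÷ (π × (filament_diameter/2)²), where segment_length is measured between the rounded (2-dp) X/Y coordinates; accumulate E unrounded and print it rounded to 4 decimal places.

At z = 16.8 mm: the cube (footprint 20.5×18) is included at this height; the r=6 cylinder at (9, 5) contributes a regular 32-gon of circumradius 6; Keeping only the common overlap: the r=6 cylinder at (9, 5) partially overlaps the 20.5×18 cube; clipping to the common part keeps 108.01 mm² — 1 connected region; the 19.5×27.5 cube at (5, -3) contributes its full rectangle; Merging all regions: the regions partially overlap (shared area 95.81 mm²), so overlapping operands fuse into one piece — 1 connected region. The outline is a single polygon with 15 vertices. Extrusion per mm of travel: 0.25 × 0.1 / (π × 0.875²) = 0.010394. Accumulating E over each segment gives final E = 0.9890.

G0 X3.00 Y5.00 Z16.80
G1 X3.12 Y3.83 E0.0122
G1 X3.46 Y2.70 E0.0245
G1 X4.01 Y1.67 E0.0366
G1 X4.76 Y0.76 E0.0489
G1 X5.00 Y0.56 E0.0521
G1 X5.00 Y-3.00 E0.0891
G1 X24.50 Y-3.00 E0.2918
G1 X24.50 Y24.50 E0.5776
G1 X5.00 Y24.50 E0.7803
G1 X5.00 Y9.44 E0.9368
G1 X4.76 Y9.24 E0.9401
G1 X4.01 Y8.33 E0.9524
G1 X3.46 Y7.30 E0.9645
G1 X3.12 Y6.17 E0.9768
G1 X3.00 Y5.00 E0.9890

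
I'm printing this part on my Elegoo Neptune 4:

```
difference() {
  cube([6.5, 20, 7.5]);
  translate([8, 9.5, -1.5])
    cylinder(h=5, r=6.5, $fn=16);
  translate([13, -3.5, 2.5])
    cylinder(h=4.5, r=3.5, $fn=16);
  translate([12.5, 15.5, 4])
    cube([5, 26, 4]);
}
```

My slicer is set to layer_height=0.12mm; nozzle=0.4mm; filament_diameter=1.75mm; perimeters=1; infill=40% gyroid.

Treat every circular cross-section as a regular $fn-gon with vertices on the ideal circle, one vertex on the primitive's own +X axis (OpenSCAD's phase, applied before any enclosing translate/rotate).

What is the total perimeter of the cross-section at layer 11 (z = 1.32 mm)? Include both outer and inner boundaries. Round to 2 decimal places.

57.83 mm

At z = 1.32 mm: the cube is present — its section is the full 6.5×20 rectangle (perimeter 53.00 mm); the r=6.5 cylinder at (8, 9.5) gives a regular 16-gon of circumradius 6.5 (constant along its height) (perimeter = 2·16·6.500·sin(180°/16) = 40.58 mm); the cylinder at (13, -3.5) is not intersected at this z (z outside [2.5, 7]); the cube at (12.5, 15.5) does not reach this height (z outside [4, 8]); Taking the first minus the rest: starting from the 6.5×20 cube, the r=6.5 cylinder at (8, 9.5) partially overlaps it — only the 45.62 mm² overlap (of its 129.35 mm²) is removed, clipping the outline — boundary = 57.83 mm. Overall, the cross-section is a single solid region. Total boundary length (outer) = 57.83 mm.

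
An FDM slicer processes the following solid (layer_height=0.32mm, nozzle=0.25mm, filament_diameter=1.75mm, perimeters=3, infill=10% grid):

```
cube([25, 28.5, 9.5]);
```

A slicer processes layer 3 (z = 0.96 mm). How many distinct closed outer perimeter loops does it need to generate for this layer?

At z = 0.96 mm: the 25×28.5 cube contributes its full rectangle. The result has 1 disconnected region.

1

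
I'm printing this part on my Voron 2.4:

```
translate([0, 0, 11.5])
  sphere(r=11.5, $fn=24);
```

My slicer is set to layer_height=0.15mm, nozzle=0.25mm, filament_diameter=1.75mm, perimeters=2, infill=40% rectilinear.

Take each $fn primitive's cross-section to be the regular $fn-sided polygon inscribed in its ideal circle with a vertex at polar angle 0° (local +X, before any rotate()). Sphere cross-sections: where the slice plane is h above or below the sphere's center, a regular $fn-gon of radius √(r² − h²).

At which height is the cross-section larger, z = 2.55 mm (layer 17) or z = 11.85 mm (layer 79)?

Layer 17 (z = 2.55): the r=11.5 sphere slices to a regular 24-gon of circumradius 7.221 (√(r²−h²) with h=8.95 from center) (area = (24/2)·7.221²·sin(360°/24) = 161.96 mm²). So its area = 161.96 mm². Layer 79 (z = 11.85): the r=11.5 sphere slices to a regular 24-gon of circumradius 11.495 (√(r²−h²) with h=0.35 from center) (area = (24/2)·11.495²·sin(360°/24) = 410.37 mm²). So its area = 410.37 mm². Layer 79 is larger (410.37 vs 161.96 mm²).

layer 79 (z = 11.85 mm)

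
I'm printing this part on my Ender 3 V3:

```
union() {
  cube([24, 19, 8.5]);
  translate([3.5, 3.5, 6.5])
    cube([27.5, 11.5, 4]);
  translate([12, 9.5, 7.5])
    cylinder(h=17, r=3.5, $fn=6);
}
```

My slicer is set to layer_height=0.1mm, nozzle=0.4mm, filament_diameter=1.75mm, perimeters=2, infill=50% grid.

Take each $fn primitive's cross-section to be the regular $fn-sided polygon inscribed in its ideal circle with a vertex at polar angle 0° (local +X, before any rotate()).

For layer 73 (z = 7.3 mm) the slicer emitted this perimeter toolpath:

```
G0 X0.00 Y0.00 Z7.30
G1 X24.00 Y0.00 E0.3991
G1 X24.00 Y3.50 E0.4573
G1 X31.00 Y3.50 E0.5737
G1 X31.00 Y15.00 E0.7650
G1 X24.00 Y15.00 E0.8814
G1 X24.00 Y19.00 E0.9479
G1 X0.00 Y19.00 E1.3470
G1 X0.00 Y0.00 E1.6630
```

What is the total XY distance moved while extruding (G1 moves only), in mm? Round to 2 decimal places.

100.00 mm

Sum the Euclidean lengths of each G1 segment: total = 100.00 mm.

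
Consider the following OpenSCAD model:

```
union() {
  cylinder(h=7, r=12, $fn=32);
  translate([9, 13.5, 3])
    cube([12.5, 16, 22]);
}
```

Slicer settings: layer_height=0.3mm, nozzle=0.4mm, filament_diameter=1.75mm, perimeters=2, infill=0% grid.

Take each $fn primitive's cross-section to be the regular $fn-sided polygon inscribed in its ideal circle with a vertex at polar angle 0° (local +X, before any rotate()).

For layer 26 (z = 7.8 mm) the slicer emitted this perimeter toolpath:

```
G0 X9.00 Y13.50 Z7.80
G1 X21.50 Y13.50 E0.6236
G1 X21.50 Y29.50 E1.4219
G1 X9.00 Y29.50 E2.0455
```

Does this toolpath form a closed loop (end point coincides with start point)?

Start point (G0): (9.00, 13.50). End point (last G1): the path does not return to the start — open.

no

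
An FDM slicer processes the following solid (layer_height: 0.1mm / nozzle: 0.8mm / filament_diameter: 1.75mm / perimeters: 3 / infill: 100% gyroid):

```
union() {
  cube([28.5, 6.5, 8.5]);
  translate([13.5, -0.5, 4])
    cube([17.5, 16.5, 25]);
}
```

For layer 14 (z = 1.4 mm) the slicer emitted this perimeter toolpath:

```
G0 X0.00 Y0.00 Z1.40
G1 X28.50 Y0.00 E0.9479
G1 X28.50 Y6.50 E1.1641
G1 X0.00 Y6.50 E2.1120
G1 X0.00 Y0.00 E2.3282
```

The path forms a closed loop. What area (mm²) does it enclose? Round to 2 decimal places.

Apply the shoelace formula to the sequence of (X, Y) vertices; enclosed area = 185.25 mm².

185.25 mm²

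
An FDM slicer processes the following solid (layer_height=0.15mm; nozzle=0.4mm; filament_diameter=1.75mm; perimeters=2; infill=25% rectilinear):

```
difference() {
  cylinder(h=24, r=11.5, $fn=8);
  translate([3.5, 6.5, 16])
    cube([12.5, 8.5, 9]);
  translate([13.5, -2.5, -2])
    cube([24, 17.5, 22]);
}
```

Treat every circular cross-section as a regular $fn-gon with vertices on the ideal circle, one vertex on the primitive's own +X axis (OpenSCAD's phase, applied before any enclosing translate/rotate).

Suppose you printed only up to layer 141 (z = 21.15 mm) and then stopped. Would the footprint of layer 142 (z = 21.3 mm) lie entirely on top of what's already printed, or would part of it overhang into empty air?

Compare the two slices. At z = 21.15: the r=11.5 cylinder contributes a regular 8-gon of circumradius 11.5 (area = (8/2)·11.500²·sin(360°/8) = 374.06 mm²); the cube at (3.5, 6.5) is present — its section is the full 12.5×8.5 rectangle (area 106.25 mm²); the cube at (13.5, -2.5) is not intersected at this z (z outside [-2, 20]); Taking the first minus the rest: starting from the r=11.5 cylinder (374.06 mm²), the 12.5×8.5 cube at (3.5, 6.5) partially overlaps it — only the 12.55 mm² overlap (of its 106.25 mm²) is removed, clipping the outline — area = 361.51 mm². At z = 21.3: the r=11.5 cylinder contributes a regular 8-gon of circumradius 11.5 (area = (8/2)·11.500²·sin(360°/8) = 374.06 mm²); the cube at (3.5, 6.5) is present — its section is the full 12.5×8.5 rectangle (area 106.25 mm²); the cube at (13.5, -2.5) is not intersected at this z (z outside [-2, 20]); After the difference (first − rest): starting from the r=11.5 cylinder (374.06 mm²), the 12.5×8.5 cube at (3.5, 6.5) partially overlaps it — only the 12.55 mm² overlap (of its 106.25 mm²) is removed, clipping the outline — area = 361.51 mm². Checking containment: the cross-section at z = 21.3 is a subset of the cross-section at z = 21.15.

entirely on top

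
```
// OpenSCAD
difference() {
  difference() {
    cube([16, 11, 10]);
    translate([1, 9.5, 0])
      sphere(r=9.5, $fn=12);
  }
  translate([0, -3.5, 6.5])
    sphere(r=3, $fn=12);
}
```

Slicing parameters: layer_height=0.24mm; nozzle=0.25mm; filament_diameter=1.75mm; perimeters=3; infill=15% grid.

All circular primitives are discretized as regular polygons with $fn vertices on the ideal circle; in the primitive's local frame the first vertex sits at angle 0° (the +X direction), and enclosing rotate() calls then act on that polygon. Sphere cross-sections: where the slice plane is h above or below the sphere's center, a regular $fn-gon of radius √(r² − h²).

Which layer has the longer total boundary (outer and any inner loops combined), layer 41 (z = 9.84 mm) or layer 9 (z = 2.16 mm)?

Layer 41 (z = 9.84): the 16×11 cube contributes its full rectangle (perimeter 54.00 mm); the sphere at (1, 9.5) is absent (|z−center|=9.840 > r=9.5); Subtracting the remaining from the first: none of the subtracted shapes is present at this height, so the 16×11 cube is unchanged — boundary = 54.00 mm; the sphere at (0, -3.5) is not intersected at this z (|z−center|=3.340 > r=3); Taking the first minus the rest: none of the subtracted shapes is present at this height, so that combined region is unchanged — boundary = 54.00 mm. So its perimeter = 54.00 mm. Layer 9 (z = 2.16): the cube (footprint 16×11) is included at this height (perimeter 54.00 mm); the r=9.5 sphere at (1, 9.5) slices to a regular 12-gon of circumradius 9.251 (√(r²−h²) with h=2.16 from center) (perimeter = 2·12·9.251·sin(180°/12) = 57.47 mm); Subtracting the remaining from the first: starting from the 16×11 cube, the r=9.5 sphere at (1, 9.5) partially overlaps it — only the 88.38 mm² overlap (of its 256.75 mm²) is removed, clipping the outline — boundary = 50.62 mm; the sphere at (0, -3.5) does not reach this height (|z−center|=4.340 > r=3); Taking the first minus the rest: none of the subtracted shapes is present at this height, so that combined region is unchanged — boundary = 50.62 mm. So its perimeter = 50.62 mm. Layer 41 is larger (54.00 vs 50.62 mm).

layer 41 (z = 9.84 mm)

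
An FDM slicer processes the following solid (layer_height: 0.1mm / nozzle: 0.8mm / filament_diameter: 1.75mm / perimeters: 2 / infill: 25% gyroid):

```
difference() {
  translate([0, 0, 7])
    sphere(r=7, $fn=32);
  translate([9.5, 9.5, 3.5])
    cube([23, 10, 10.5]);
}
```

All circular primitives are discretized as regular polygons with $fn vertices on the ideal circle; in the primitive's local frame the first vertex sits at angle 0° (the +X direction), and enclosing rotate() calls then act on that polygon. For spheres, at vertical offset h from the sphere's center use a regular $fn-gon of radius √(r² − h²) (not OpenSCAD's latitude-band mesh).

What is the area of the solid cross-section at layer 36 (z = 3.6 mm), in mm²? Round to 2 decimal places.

At z = 3.6 mm: the sphere: section is a regular 32-gon, circumradius = √(r²−h²) = √(7²−3.4²) = 6.119 (area = (32/2)·6.119²·sin(360°/32) = 116.87 mm²); the 23×10 cube at (9.5, 9.5) contributes its full rectangle (area 230.00 mm²); Subtracting the remaining from the first: starting from the r=7 sphere (116.87 mm²), the 23×10 cube at (9.5, 9.5) misses the remaining region (no effect) — area = 116.87 mm². Overall, the cross-section is a single solid region. Net area = 116.87 mm².

116.87 mm²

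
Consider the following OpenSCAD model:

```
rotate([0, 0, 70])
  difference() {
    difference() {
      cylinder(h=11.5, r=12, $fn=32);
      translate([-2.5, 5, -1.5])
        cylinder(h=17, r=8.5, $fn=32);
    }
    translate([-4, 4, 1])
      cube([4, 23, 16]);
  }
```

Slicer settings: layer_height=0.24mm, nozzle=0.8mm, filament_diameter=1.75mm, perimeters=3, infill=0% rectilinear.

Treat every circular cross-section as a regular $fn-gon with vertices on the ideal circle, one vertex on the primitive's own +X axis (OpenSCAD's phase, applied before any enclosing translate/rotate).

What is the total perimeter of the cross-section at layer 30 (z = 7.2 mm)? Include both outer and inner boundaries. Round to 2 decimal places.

At z = 7.2 mm: the cylinder: section is a regular 32-gon, circumradius r=12 (perimeter = 2·32·12.000·sin(180°/32) = 75.28 mm); the r=8.5 cylinder at (-2.5, 5) contributes a regular 32-gon of circumradius 8.5 (perimeter = 2·32·8.500·sin(180°/32) = 53.32 mm); Subtracting the remaining from the first: starting from the r=12 cylinder, the r=8.5 cylinder at (-2.5, 5) partially overlaps it — only the 200.89 mm² overlap (of its 225.52 mm²) is removed, clipping the outline — boundary = 92.76 mm; the cube at (-4, 4) (footprint 4×23) is included at this height (perimeter 54.00 mm); Subtracting the remaining from the first: starting from that combined region, the 4×23 cube at (-4, 4) misses the remaining region (no effect) — boundary = 92.76 mm; (whole slice rotated 70° about Z — lengths, areas and connectivity unchanged). Overall, the cross-section is a single solid region. Total boundary length (outer) = 92.76 mm.

92.76 mm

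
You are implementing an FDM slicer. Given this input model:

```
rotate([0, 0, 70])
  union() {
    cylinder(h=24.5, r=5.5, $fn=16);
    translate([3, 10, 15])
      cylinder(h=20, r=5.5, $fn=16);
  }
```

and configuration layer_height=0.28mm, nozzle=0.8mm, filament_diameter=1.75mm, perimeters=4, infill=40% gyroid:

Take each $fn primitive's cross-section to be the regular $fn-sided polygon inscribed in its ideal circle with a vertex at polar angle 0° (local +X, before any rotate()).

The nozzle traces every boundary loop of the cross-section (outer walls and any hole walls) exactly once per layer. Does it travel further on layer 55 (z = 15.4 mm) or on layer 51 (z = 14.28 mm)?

layer 55 (z = 15.4 mm)

Layer 55 (z = 15.4): the r=5.5 cylinder contributes a regular 16-gon of circumradius 5.5 (perimeter = 2·16·5.500·sin(180°/16) = 34.34 mm); the r=5.5 cylinder at (3, 10) contributes a regular 16-gon of circumradius 5.5 (perimeter = 2·16·5.500·sin(180°/16) = 34.34 mm); Merging all regions: the regions partially overlap (shared area 0.83 mm²), so the edge portions inside another operand are dropped and the merged outline is re-measured after clipping — boundary = 62.39 mm; (rotated 70° about Z; rotation is an isometry so areas/perimeters/island counts are preserved). So its perimeter = 62.39 mm. Layer 51 (z = 14.28): the r=5.5 cylinder gives a regular 16-gon of circumradius 5.5 (constant along its height) (perimeter = 2·16·5.500·sin(180°/16) = 34.34 mm); the cylinder at (3, 10) does not reach this height (z outside [15, 35]); Combining (union): only the r=5.5 cylinder is present, so the union is just that shape — boundary = 34.34 mm; (whole slice rotated 70° about Z — lengths, areas and connectivity unchanged). So its perimeter = 34.34 mm. Layer 55 is larger (62.39 vs 34.34 mm).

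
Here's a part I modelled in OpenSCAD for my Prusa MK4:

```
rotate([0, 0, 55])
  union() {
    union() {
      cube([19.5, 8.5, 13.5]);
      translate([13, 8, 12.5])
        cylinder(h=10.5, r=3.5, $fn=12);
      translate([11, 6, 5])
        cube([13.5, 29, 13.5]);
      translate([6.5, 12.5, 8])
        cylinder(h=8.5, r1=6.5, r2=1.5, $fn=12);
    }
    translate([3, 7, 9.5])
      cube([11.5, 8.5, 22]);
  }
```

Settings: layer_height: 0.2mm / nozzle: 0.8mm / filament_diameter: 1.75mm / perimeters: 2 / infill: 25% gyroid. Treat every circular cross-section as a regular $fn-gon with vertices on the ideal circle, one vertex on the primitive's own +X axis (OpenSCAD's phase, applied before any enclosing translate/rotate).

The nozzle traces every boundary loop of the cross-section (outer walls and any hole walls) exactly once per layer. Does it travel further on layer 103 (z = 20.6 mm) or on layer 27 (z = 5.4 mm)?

Layer 103 (z = 20.6): the cube is absent (z outside [0, 13.5]); the r=3.5 cylinder at (13, 8) contributes a regular 12-gon of circumradius 3.5 (perimeter = 2·12·3.500·sin(180°/12) = 21.74 mm); the cube at (11, 6) is absent (z outside [5, 18.5]); the cone at (6.5, 12.5) is absent (z outside [8, 16.5]); Combining (union): only the r=3.5 cylinder at (13, 8) is present, so the union is just that shape — boundary = 21.74 mm; the 11.5×8.5 cube at (3, 7) contributes its full rectangle (perimeter 40.00 mm); Combining (union): the regions partially overlap (shared area 19.00 mm²), so the edge portions inside another operand are dropped and the merged outline is re-measured after clipping — boundary = 44.89 mm; (whole slice rotated 55° about Z — lengths, areas and connectivity unchanged). So its perimeter = 44.89 mm. Layer 27 (z = 5.4): the 19.5×8.5 cube contributes its full rectangle (perimeter 56.00 mm); the cylinder at (13, 8) is absent (z outside [12.5, 23]); the cube at (11, 6) (footprint 13.5×29) is included at this height (perimeter 85.00 mm); the cone at (6.5, 12.5) does not reach this height (z outside [8, 16.5]); Taking the union: the regions partially overlap (shared area 21.25 mm²), so the edge portions inside another operand are dropped and the merged outline is re-measured after clipping — boundary = 119.00 mm; the cube at (3, 7) is not intersected at this z (z outside [9.5, 31.5]); Merging all regions: only that combined region is present, so the union is just that shape — boundary = 119.00 mm; (rotated 55° about Z; rotation is an isometry so areas/perimeters/island counts are preserved). So its perimeter = 119.00 mm. Layer 27 is larger (119.00 vs 44.89 mm).

layer 27 (z = 5.4 mm)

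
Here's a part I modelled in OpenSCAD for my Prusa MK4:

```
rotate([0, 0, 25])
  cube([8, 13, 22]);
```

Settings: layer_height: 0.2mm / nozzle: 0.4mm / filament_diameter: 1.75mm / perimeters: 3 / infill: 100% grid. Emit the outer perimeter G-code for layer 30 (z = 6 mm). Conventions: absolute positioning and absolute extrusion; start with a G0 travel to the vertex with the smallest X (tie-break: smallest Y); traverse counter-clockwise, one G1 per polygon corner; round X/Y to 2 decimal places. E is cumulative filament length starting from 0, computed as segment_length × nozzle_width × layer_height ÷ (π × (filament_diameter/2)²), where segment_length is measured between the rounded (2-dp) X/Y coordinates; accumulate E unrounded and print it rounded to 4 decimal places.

At z = 6 mm: the cube (footprint 8×13) is included at this height; (rotated 25° about Z; rotation is an isometry so areas/perimeters/island counts are preserved). The outline is a single polygon with 4 vertices. Extrusion per mm of travel: 0.4 × 0.2 / (π × 0.875²) = 0.033260. Accumulating E over each segment gives final E = 1.3966.

G0 X-5.49 Y11.78 Z6.00
G1 X0.00 Y0.00 E0.4323
G1 X7.25 Y3.38 E0.6983
G1 X1.76 Y15.16 E1.1306
G1 X-5.49 Y11.78 E1.3966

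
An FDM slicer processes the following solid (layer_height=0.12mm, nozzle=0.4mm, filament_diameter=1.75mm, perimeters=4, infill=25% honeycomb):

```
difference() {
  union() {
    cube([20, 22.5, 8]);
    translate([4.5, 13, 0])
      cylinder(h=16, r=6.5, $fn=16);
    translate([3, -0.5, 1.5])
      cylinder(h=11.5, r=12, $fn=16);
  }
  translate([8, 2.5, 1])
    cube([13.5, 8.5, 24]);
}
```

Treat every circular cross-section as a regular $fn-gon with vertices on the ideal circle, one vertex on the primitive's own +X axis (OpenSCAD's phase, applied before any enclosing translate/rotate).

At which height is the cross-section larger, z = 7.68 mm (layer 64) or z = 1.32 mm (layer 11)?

Layer 64 (z = 7.68): the cube (footprint 20×22.5) is included at this height (area 450.00 mm²); the r=6.5 cylinder at (4.5, 13) contributes a regular 16-gon of circumradius 6.5 (area = (16/2)·6.500²·sin(360°/16) = 129.35 mm²); the r=12 cylinder at (3, -0.5) gives a regular 16-gon of circumradius 12 (constant along its height) (area = (16/2)·12.000²·sin(360°/16) = 440.85 mm²); Taking the union: the regions partially overlap — summed areas 1020.20 mm² minus the doubly-counted overlap 257.14 mm² gives 763.06 mm² — area = 763.06 mm²; the cube at (8, 2.5) is present — its section is the full 13.5×8.5 rectangle (area 114.75 mm²); Subtracting the remaining from the first: starting from the result so far (763.06 mm²), the 13.5×8.5 cube at (8, 2.5) partially overlaps it — only the 102.00 mm² overlap (of its 114.75 mm²) is removed, clipping the outline — area = 661.06 mm². So its area = 661.06 mm². Layer 11 (z = 1.32): the 20×22.5 cube contributes its full rectangle (area 450.00 mm²); the cylinder at (4.5, 13): section is a regular 16-gon, circumradius r=6.5 (area = (16/2)·6.500²·sin(360°/16) = 129.35 mm²); the cylinder at (3, -0.5) is absent (z outside [1.5, 13]); Merging all regions: the regions partially overlap — summed areas 579.35 mm² minus the doubly-counted overlap 117.24 mm² gives 462.10 mm² — area = 462.10 mm²; the 13.5×8.5 cube at (8, 2.5) contributes its full rectangle (area 114.75 mm²); Subtracting the remaining from the first: starting from that combined region (462.10 mm²), the 13.5×8.5 cube at (8, 2.5) partially overlaps it — only the 102.00 mm² overlap (of its 114.75 mm²) is removed, clipping the outline — area = 360.10 mm². So its area = 360.10 mm². Layer 64 is larger (661.06 vs 360.10 mm²).

layer 64 (z = 7.68 mm)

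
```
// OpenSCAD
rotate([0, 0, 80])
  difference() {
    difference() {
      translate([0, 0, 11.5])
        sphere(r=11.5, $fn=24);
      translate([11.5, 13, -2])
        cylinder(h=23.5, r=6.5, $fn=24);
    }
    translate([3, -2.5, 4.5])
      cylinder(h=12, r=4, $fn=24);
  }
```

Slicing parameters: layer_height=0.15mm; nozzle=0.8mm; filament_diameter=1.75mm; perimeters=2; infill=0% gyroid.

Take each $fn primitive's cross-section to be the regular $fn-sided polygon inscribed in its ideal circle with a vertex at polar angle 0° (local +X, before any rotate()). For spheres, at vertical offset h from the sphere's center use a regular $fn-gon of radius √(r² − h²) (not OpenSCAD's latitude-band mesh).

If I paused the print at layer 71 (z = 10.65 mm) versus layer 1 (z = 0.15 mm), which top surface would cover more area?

layer 71 (z = 10.65 mm)

Layer 71 (z = 10.65): the sphere: section is a regular 24-gon, circumradius = √(r²−h²) = √(11.5²−0.85²) = 11.469 (area = (24/2)·11.469²·sin(360°/24) = 408.50 mm²); the r=6.5 cylinder at (11.5, 13) gives a regular 24-gon of circumradius 6.5 (constant along its height) (area = (24/2)·6.500²·sin(360°/24) = 131.22 mm²); Taking the first minus the rest: starting from the r=11.5 sphere (408.50 mm²), the r=6.5 cylinder at (11.5, 13) partially overlaps it — only the 1.39 mm² overlap (of its 131.22 mm²) is removed, clipping the outline — area = 407.12 mm²; the cylinder at (3, -2.5): section is a regular 24-gon, circumradius r=4 (area = (24/2)·4.000²·sin(360°/24) = 49.69 mm²); After the difference (first − rest): starting from that combined region (407.12 mm²), the r=4 cylinder at (3, -2.5) lies wholly inside it (removes its full 49.69 mm² and its 25.06 mm outline becomes a hole wall) — area = 357.42 mm²; (rotated 80° about Z; rotation is an isometry so areas/perimeters/island counts are preserved). So its area = 357.42 mm². Layer 1 (z = 0.15): the r=11.5 sphere slices to a regular 24-gon of circumradius 1.851 (√(r²−h²) with h=11.35 from center) (area = (24/2)·1.851²·sin(360°/24) = 10.65 mm²); the r=6.5 cylinder at (11.5, 13) gives a regular 24-gon of circumradius 6.5 (constant along its height) (area = (24/2)·6.500²·sin(360°/24) = 131.22 mm²); Taking the first minus the rest: starting from the r=11.5 sphere (10.65 mm²), the r=6.5 cylinder at (11.5, 13) misses the remaining region (no effect) — area = 10.65 mm²; the cylinder at (3, -2.5) does not reach this height (z outside [4.5, 16.5]); After the difference (first − rest): none of the subtracted shapes is present at this height, so that combined region is unchanged — area = 10.65 mm²; (whole slice rotated 80° about Z — lengths, areas and connectivity unchanged). So its area = 10.65 mm². Layer 71 is larger (357.42 vs 10.65 mm²).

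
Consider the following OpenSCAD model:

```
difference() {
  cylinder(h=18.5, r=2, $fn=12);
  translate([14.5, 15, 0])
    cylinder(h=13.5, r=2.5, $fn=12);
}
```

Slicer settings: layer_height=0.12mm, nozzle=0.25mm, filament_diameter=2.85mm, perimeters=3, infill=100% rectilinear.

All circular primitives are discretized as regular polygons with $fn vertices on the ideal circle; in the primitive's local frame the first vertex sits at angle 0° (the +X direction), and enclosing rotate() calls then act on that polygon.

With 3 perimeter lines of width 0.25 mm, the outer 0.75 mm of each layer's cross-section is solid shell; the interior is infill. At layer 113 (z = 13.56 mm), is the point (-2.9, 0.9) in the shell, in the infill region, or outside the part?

outside

At z = 13.56 mm: the r=2 cylinder gives a regular 12-gon of circumradius 2 (constant along its height); the cylinder at (14.5, 15) is not intersected at this z (z outside [0, 13.5]); After the difference (first − rest): none of the subtracted shapes is present at this height, so the r=2 cylinder is unchanged — 1 connected region. Overall, the cross-section is a single solid region. The nearest boundary edge runs (-1.73, 1.00)→(-2.00, 0.00); distance from the point to it = 1.10 mm. The point is not inside any of the regions above, so it lies outside the cross-section (1.10 mm from the nearest boundary).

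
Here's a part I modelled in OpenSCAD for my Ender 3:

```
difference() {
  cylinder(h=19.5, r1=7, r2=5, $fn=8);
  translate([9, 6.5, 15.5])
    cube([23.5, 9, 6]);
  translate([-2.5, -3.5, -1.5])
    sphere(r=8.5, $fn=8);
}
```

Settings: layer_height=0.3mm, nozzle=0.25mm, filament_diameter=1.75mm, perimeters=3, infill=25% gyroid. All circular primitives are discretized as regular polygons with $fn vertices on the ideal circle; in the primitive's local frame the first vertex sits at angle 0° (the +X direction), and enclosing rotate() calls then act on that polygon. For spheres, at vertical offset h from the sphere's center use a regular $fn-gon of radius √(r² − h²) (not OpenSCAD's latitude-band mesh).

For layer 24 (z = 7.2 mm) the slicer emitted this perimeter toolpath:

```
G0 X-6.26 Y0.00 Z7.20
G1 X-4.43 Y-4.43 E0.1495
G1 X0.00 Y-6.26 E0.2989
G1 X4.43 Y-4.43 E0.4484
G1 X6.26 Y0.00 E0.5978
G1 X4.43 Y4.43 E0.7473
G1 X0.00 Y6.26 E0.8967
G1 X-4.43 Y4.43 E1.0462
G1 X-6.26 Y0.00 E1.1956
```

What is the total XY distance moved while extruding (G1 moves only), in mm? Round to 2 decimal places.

Sum the Euclidean lengths of each G1 segment: total = 38.34 mm.

38.34 mm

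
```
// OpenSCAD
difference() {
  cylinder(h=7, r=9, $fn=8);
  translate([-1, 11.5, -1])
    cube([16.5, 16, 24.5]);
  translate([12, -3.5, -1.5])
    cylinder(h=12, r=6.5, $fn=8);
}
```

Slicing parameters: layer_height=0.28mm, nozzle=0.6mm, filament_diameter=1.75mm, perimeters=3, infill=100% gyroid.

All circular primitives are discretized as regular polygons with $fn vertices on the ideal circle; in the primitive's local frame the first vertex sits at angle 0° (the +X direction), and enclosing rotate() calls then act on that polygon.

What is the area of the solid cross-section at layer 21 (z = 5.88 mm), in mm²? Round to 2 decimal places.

At z = 5.88 mm: the cylinder: section is a regular 8-gon, circumradius r=9 (area = (8/2)·9.000²·sin(360°/8) = 229.10 mm²); the 16.5×16 cube at (-1, 11.5) contributes its full rectangle (area 264.00 mm²); the r=6.5 cylinder at (12, -3.5) gives a regular 8-gon of circumradius 6.5 (constant along its height) (area = (8/2)·6.500²·sin(360°/8) = 119.50 mm²); Subtracting the remaining from the first: starting from the r=9 cylinder (229.10 mm²), the 16.5×16 cube at (-1, 11.5) misses the remaining region (no effect); the r=6.5 cylinder at (12, -3.5) partially overlaps it — only the 11.69 mm² overlap (of its 119.50 mm²) is removed, clipping the outline — area = 217.41 mm². Overall, the cross-section is a single solid region. Net area = 217.41 mm².

217.41 mm²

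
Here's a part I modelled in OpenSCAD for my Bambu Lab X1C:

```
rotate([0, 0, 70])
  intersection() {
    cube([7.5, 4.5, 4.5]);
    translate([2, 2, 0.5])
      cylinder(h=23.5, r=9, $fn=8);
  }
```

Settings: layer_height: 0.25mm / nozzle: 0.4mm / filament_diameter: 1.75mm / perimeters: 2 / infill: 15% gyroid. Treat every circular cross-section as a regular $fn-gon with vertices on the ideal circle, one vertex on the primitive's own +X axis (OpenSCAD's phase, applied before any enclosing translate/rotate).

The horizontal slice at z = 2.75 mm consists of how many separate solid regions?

At z = 2.75 mm: the 7.5×4.5 cube contributes its full rectangle; the cylinder at (2, 2): section is a regular 8-gon, circumradius r=9; Taking the intersection: the 7.5×4.5 cube lies inside the r=9 cylinder at (2, 2), so it is kept whole — 1 connected region; (whole slice rotated 70° about Z — lengths, areas and connectivity unchanged). The result has 1 disconnected region.

1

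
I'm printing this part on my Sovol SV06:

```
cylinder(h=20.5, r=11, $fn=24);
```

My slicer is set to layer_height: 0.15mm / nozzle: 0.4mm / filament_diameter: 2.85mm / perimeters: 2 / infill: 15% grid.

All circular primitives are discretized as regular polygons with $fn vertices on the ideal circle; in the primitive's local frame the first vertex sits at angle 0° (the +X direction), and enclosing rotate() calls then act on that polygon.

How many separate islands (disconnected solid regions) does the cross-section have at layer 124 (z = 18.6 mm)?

1

At z = 18.6 mm: the r=11 cylinder contributes a regular 24-gon of circumradius 11. Overall, the cross-section is a single solid region. Island count = 1.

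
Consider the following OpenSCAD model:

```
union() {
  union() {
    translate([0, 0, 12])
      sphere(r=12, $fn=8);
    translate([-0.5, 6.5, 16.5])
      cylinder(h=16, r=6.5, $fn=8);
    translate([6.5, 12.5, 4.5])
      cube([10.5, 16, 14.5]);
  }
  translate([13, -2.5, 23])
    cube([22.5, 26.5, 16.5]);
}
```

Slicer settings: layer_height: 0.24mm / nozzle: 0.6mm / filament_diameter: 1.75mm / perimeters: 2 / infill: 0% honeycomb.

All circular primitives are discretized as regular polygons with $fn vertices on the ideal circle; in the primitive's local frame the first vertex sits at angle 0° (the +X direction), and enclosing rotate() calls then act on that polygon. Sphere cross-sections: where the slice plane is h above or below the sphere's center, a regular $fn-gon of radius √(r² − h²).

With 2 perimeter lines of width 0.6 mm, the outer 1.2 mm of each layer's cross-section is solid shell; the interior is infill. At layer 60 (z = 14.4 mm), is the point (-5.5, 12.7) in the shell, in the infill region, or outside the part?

outside

At z = 14.4 mm: the r=12 sphere contributes a regular 8-gon of circumradius √(12²−2.4²) = 11.758; the cylinder at (-0.5, 6.5) does not reach this height (z outside [16.5, 32.5]); the cube at (6.5, 12.5) (footprint 10.5×16) is included at this height; Taking the union: the 2 present regions are separate (no shared area or edge), so areas and boundary lengths simply add and each stays a separate island — 2 connected regions; the cube at (13, -2.5) is not intersected at this z (z outside [23, 39.5]); Taking the union: only the result so far is present, so the union is just that shape — 2 connected regions. Overall, the cross-section has 2 separate islands. The nearest boundary edge runs (-8.31, 8.31)→(0.00, 11.76); distance from the point to it = 2.98 mm. The point is not inside any of the regions above, so it lies outside the cross-section (2.98 mm from the nearest boundary).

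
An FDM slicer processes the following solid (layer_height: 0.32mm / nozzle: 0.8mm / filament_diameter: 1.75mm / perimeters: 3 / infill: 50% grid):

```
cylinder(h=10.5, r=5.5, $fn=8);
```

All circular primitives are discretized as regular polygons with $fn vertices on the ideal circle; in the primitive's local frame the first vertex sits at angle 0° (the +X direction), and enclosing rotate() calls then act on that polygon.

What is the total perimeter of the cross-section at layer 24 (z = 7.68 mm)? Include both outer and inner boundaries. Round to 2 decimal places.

33.68 mm

At z = 7.68 mm: the cylinder: section is a regular 8-gon, circumradius r=5.5 (perimeter = 2·8·5.500·sin(180°/8) = 33.68 mm). Overall, the cross-section is a single solid region. Total boundary length (outer) = 33.68 mm.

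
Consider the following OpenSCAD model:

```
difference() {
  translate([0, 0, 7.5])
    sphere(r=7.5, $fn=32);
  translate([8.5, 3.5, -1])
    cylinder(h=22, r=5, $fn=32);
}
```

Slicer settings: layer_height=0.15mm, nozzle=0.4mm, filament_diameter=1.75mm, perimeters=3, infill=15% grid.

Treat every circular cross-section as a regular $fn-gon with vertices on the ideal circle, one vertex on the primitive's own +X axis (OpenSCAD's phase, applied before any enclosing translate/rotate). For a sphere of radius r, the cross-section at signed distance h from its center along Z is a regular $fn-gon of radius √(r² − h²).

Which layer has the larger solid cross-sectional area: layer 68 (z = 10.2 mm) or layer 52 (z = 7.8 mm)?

Layer 68 (z = 10.2): the r=7.5 sphere slices to a regular 32-gon of circumradius 6.997 (√(r²−h²) with h=2.7 from center) (area = (32/2)·6.997²·sin(360°/32) = 152.83 mm²); the cylinder at (8.5, 3.5): section is a regular 32-gon, circumradius r=5 (area = (32/2)·5.000²·sin(360°/32) = 78.04 mm²); Taking the first minus the rest: starting from the r=7.5 sphere (152.83 mm²), the r=5 cylinder at (8.5, 3.5) partially overlaps it — only the 14.19 mm² overlap (of its 78.04 mm²) is removed, clipping the outline — area = 138.64 mm². So its area = 138.64 mm². Layer 52 (z = 7.8): the r=7.5 sphere contributes a regular 32-gon of circumradius √(7.5²−0.3²) = 7.494 (area = (32/2)·7.494²·sin(360°/32) = 175.30 mm²); the r=5 cylinder at (8.5, 3.5) contributes a regular 32-gon of circumradius 5 (area = (32/2)·5.000²·sin(360°/32) = 78.04 mm²); Taking the first minus the rest: starting from the r=7.5 sphere (175.30 mm²), the r=5 cylinder at (8.5, 3.5) partially overlaps it — only the 18.26 mm² overlap (of its 78.04 mm²) is removed, clipping the outline — area = 157.04 mm². So its area = 157.04 mm². Layer 52 is larger (157.04 vs 138.64 mm²).

layer 52 (z = 7.8 mm)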